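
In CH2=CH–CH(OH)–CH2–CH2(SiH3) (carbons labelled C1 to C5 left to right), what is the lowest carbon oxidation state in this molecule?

Tallying each carbon's bonds:
C1: 2C, 2H → 0 − 2 = -2
C2: 3C, 1H → 0 − 1 = -1
C3: 2C, 1H, 1O → 0 − 1 + 1 = 0
C4: 2C, 2H → 0 − 2 = -2
C5: 1C, 2H, 1Si → 0 − 2 − 1 = -3
The lowest value is -3.

-3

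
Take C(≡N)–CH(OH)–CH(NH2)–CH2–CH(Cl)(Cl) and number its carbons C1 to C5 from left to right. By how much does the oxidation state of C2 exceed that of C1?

C2: 2C, 1H, 1O → 0 − 1 + 1 = 0
C1: 1C, 3N → 0 + 3 = +3
Difference: 0 − (+3) = -3.

-3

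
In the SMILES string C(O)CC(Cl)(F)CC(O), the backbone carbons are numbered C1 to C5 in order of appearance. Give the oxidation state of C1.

-1

Count +1 for every bond to an atom more electronegative than carbon and −1 for every bond to one less electronegative; C–C bonds are 0.
C1 has one bond to C (0), one bond to H (-1), one bond to H (-1), one bond to O (+1).
Oxidation state = 0 − 1 − 1 + 1 = -1.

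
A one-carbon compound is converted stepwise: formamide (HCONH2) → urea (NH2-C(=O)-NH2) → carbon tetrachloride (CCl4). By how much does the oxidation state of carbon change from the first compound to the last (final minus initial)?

Carbon oxidation states along the series — formamide: +2, urea: +4, carbon tetrachloride: +4.
Net change = +4 − (+2) = +2.

+2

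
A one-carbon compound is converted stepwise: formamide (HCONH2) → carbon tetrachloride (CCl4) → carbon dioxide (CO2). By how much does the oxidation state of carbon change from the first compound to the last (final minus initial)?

Carbon oxidation states along the series — formamide: +2, carbon tetrachloride: +4, carbon dioxide: +4.
Net change = +4 − (+2) = +2.

+2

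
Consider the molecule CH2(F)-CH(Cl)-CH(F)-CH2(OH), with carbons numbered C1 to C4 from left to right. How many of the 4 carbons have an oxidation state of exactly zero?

2

Bonds to more-electronegative neighbours contribute +1 each, bonds to H or metals contribute −1 each, and C–C bonds contribute 0. Tallying each carbon:
C1: 1C, 2H, 1F → 0 − 2 + 1 = -1
C2: 2C, 1H, 1Cl → 0 − 1 + 1 = 0
C3: 2C, 1H, 1F → 0 − 1 + 1 = 0
C4: 1C, 2H, 1O → 0 − 2 + 1 = -1
2 carbons (C2, C3) meet the condition.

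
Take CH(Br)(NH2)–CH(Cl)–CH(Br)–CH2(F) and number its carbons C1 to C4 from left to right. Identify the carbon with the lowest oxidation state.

Assign +1 per bond to O/N/halogen, −1 per bond to H or an electropositive element, and 0 per bond to carbon. Tallying each carbon:
C1: 1C, 1H, 1N, 1Br → 0 − 1 + 1 + 1 = +1
C2: 2C, 1H, 1Cl → 0 − 1 + 1 = 0
C3: 2C, 1H, 1Br → 0 − 1 + 1 = 0
C4: 1C, 2H, 1F → 0 − 2 + 1 = -1
The most reduced carbon is C4 at -1.

C4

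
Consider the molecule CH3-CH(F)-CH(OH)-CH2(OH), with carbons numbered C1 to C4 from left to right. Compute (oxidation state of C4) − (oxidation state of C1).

C4: 1C, 2H, 1O → 0 − 2 + 1 = -1
C1: 1C, 3H → 0 − 3 = -3
Difference: -1 − (-3) = +2.

+2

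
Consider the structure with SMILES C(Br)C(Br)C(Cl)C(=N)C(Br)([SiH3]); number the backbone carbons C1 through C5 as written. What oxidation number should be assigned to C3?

0

Count +1 for every bond to an atom more electronegative than carbon and −1 for every bond to one less electronegative; C–C bonds are 0.
C3 has one bond to C (0), one bond to C (0), one bond to H (-1), one bond to Cl (+1).
Oxidation state = 0 + 0 − 1 + 1 = 0.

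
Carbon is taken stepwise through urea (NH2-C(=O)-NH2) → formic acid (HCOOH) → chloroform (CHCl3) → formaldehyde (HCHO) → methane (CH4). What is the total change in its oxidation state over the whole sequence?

-8

Carbon oxidation states along the series — urea: +4, formic acid: +2, chloroform: +2, formaldehyde: 0, methane: -4.
Net change = -4 − (+4) = -8.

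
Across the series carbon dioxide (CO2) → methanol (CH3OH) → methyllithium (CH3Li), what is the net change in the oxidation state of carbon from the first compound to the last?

Carbon oxidation states along the series — carbon dioxide: +4, methanol: -2, methyllithium: -4.
Net change = -4 − (+4) = -8.

-8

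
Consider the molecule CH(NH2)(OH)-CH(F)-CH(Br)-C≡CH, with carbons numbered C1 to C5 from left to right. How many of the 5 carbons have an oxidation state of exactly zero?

Tallying each carbon's bonds:
C1: 1C, 1H, 1O, 1N → 0 − 1 + 1 + 1 = +1
C2: 2C, 1H, 1F → 0 − 1 + 1 = 0
C3: 2C, 1H, 1Br → 0 − 1 + 1 = 0
C4: 4C → 0 = 0
C5: 3C, 1H → 0 − 1 = -1
3 carbons (C2, C3, C4) meet the condition.

3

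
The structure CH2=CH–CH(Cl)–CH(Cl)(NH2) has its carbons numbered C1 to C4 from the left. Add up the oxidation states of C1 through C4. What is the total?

-2

Each bond to a more electronegative atom (O, N, halogen) counts +1, each bond to a less electronegative atom (H, metal, B, Si) counts −1, and each C–C bond counts 0. Tallying each carbon:
C1: 2C, 2H → 0 − 2 = -2
C2: 3C, 1H → 0 − 1 = -1
C3: 2C, 1H, 1Cl → 0 − 1 + 1 = 0
C4: 1C, 1H, 1N, 1Cl → 0 − 1 + 1 + 1 = +1
Sum = -2 − 1 + 0 + 1 = -2.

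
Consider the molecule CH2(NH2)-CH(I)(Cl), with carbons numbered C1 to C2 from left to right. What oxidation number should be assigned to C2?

+1

C2 has one bond to C (0), one bond to I (+1), one bond to Cl (+1), one bond to H (-1).
Oxidation state = 0 + 1 + 1 − 1 = +1.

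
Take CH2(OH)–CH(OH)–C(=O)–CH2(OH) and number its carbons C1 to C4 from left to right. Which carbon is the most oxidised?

C3

Assign +1 per bond to O/N/halogen, −1 per bond to H or an electropositive element, and 0 per bond to carbon. Tallying each carbon:
C1: 1C, 2H, 1O → 0 − 2 + 1 = -1
C2: 2C, 1H, 1O → 0 − 1 + 1 = 0
C3: 2C, 2O → 0 + 2 = +2
C4: 1C, 2H, 1O → 0 − 2 + 1 = -1
The most oxidised carbon is C3 at +2.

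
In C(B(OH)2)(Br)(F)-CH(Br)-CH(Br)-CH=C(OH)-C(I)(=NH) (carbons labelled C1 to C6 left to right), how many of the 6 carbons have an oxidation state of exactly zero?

2

Tallying each carbon's bonds:
C1: 1C, 1F, 1Br, 1B → 0 + 1 + 1 − 1 = +1
C2: 2C, 1H, 1Br → 0 − 1 + 1 = 0
C3: 2C, 1H, 1Br → 0 − 1 + 1 = 0
C4: 3C, 1H → 0 − 1 = -1
C5: 3C, 1O → 0 + 1 = +1
C6: 1C, 2N, 1I → 0 + 2 + 1 = +3
2 carbons (C2, C3) meet the condition.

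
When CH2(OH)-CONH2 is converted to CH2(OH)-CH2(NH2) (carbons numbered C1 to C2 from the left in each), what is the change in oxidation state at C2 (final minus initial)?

-4

Before: C2 has 1 bond to C, 2 bonds to O, 1 bond to N → oxidation state +3.
After: C2 has 1 bond to C, 2 bonds to H, 1 bond to N → oxidation state -1.
Δ = -1 − (+3) = -4, so this is a reduction at C2.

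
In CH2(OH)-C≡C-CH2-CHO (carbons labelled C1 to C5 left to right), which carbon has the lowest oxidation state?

Count +1 for every bond to an atom more electronegative than carbon and −1 for every bond to one less electronegative; C–C bonds are 0. Tallying each carbon:
C1: 1C, 2H, 1O → 0 − 2 + 1 = -1
C2: 4C → 0 = 0
C3: 4C → 0 = 0
C4: 2C, 2H → 0 − 2 = -2
C5: 1C, 1H, 2O → 0 − 1 + 2 = +1
The most reduced carbon is C4 at -2.

C4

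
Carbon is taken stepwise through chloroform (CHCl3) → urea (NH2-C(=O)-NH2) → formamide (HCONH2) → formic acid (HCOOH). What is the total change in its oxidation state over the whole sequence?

Carbon oxidation states along the series — chloroform: +2, urea: +4, formamide: +2, formic acid: +2.
Net change = +2 − (+2) = 0.

0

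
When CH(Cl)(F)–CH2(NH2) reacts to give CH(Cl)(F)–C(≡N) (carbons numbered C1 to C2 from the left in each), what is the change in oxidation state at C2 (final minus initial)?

Before: C2 has 1 bond to C, 2 bonds to H, 1 bond to N → oxidation state -1.
After: C2 has 1 bond to C, 3 bonds to N → oxidation state +3.
Δ = +3 − (-1) = +4, so this is an oxidation at C2.

+4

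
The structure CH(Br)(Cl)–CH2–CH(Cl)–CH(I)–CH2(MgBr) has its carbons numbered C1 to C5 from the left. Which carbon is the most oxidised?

Tallying each carbon's bonds:
C1: 1C, 1H, 1Cl, 1Br → 0 − 1 + 1 + 1 = +1
C2: 2C, 2H → 0 − 2 = -2
C3: 2C, 1H, 1Cl → 0 − 1 + 1 = 0
C4: 2C, 1H, 1I → 0 − 1 + 1 = 0
C5: 1C, 2H, 1Mg → 0 − 2 − 1 = -3
The most oxidised carbon is C1 at +1.

C1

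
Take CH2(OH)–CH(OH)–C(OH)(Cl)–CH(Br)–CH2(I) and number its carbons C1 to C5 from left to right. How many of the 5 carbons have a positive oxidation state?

1

Count +1 for every bond to an atom more electronegative than carbon and −1 for every bond to one less electronegative; C–C bonds are 0. Tallying each carbon:
C1: 1C, 2H, 1O → 0 − 2 + 1 = -1
C2: 2C, 1H, 1O → 0 − 1 + 1 = 0
C3: 2C, 1O, 1Cl → 0 + 1 + 1 = +2
C4: 2C, 1H, 1Br → 0 − 1 + 1 = 0
C5: 1C, 2H, 1I → 0 − 2 + 1 = -1
1 carbon (C3) meets the condition.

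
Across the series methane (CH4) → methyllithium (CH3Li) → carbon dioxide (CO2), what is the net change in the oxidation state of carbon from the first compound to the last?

Carbon oxidation states along the series — methane: -4, methyllithium: -4, carbon dioxide: +4.
Net change = +4 − (-4) = +8.

+8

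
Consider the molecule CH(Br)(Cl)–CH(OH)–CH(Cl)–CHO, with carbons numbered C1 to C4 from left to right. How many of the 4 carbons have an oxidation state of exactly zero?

Tallying each carbon's bonds:
C1: 1C, 1H, 1Cl, 1Br → 0 − 1 + 1 + 1 = +1
C2: 2C, 1H, 1O → 0 − 1 + 1 = 0
C3: 2C, 1H, 1Cl → 0 − 1 + 1 = 0
C4: 1C, 1H, 2O → 0 − 1 + 2 = +1
2 carbons (C2, C3) meet the condition.

2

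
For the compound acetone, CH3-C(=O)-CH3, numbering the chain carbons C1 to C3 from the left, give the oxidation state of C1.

Bonds to more-electronegative neighbours contribute +1 each, bonds to H or metals contribute −1 each, and C–C bonds contribute 0.
C1 has one bond to H (-1), one bond to H (-1), one bond to H (-1), one bond to C (0).
Oxidation state = -1 − 1 − 1 + 0 = -3.

-3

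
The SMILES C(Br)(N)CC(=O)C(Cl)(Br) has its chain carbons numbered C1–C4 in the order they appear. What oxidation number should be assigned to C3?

+2

C3 has one bond to C (0), one bond to C (0), a double bond to O (2×+1 = +2).
Oxidation state = 0 + 0 + 2 = +2.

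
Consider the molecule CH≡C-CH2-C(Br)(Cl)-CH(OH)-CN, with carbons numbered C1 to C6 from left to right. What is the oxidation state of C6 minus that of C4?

+1

C6: 1C, 3N → 0 + 3 = +3
C4: 2C, 1Cl, 1Br → 0 + 1 + 1 = +2
Difference: +3 − (+2) = +1.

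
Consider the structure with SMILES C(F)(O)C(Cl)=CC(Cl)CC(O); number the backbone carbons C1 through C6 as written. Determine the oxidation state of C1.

+1

Assign +1 per bond to O/N/halogen, −1 per bond to H or an electropositive element, and 0 per bond to carbon.
C1 has one bond to C (0), one bond to F (+1), one bond to H (-1), one bond to O (+1).
Oxidation state = 0 + 1 − 1 + 1 = +1.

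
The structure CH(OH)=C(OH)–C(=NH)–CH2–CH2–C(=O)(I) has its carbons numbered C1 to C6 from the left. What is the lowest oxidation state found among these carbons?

-2

Tallying each carbon's bonds:
C1: 2C, 1H, 1O → 0 − 1 + 1 = 0
C2: 3C, 1O → 0 + 1 = +1
C3: 2C, 2N → 0 + 2 = +2
C4: 2C, 2H → 0 − 2 = -2
C5: 2C, 2H → 0 − 2 = -2
C6: 1C, 2O, 1I → 0 + 2 + 1 = +3
The lowest value is -2.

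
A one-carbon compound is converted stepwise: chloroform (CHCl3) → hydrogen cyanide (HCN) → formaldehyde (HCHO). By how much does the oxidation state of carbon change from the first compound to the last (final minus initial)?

-2

Carbon oxidation states along the series — chloroform: +2, hydrogen cyanide: +2, formaldehyde: 0.
Net change = 0 − (+2) = -2.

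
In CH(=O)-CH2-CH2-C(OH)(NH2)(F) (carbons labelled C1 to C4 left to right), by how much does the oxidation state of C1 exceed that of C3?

C1: 1C, 1H, 2O → 0 − 1 + 2 = +1
C3: 2C, 2H → 0 − 2 = -2
Difference: +1 − (-2) = +3.

+3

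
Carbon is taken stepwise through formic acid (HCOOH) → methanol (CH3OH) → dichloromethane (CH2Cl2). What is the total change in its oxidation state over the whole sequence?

-2

Carbon oxidation states along the series — formic acid: +2, methanol: -2, dichloromethane: 0.
Net change = 0 − (+2) = -2.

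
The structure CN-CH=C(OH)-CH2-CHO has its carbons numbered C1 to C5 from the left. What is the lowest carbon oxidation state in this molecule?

Tallying each carbon's bonds:
C1: 1C, 3N → 0 + 3 = +3
C2: 3C, 1H → 0 − 1 = -1
C3: 3C, 1O → 0 + 1 = +1
C4: 2C, 2H → 0 − 2 = -2
C5: 1C, 1H, 2O → 0 − 1 + 2 = +1
The lowest value is -2.

-2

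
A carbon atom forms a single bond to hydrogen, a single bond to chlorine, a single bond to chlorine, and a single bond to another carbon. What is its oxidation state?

+1

Count +1 for every bond to an atom more electronegative than carbon and −1 for every bond to one less electronegative; C–C bonds are 0.
The carbon has one bond to C (0), one bond to Cl (+1), one bond to Cl (+1), one bond to H (-1).
Oxidation state = 0 + 1 + 1 − 1 = +1.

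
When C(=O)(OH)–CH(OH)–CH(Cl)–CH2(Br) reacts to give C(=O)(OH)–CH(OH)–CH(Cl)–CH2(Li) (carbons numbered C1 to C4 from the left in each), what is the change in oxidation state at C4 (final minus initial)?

-2

Before: C4 has 1 bond to C, 2 bonds to H, 1 bond to Br → oxidation state -1.
After: C4 has 1 bond to C, 2 bonds to H, 1 bond to Li → oxidation state -3.
Δ = -3 − (-1) = -2, so this is a reduction at C4.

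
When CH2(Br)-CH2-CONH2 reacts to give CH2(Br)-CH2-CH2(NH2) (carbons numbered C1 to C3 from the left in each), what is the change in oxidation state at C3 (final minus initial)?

-4

Before: C3 has 1 bond to C, 2 bonds to O, 1 bond to N → oxidation state +3.
After: C3 has 1 bond to C, 2 bonds to H, 1 bond to N → oxidation state -1.
Δ = -1 − (+3) = -4, so this is a reduction at C3.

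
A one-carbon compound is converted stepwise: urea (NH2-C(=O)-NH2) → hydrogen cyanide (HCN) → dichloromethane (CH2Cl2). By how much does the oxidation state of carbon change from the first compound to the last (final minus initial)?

Carbon oxidation states along the series — urea: +4, hydrogen cyanide: +2, dichloromethane: 0.
Net change = 0 − (+4) = -4.

-4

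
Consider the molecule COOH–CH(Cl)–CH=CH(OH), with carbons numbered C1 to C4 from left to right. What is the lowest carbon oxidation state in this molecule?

Assign +1 per bond to O/N/halogen, −1 per bond to H or an electropositive element, and 0 per bond to carbon. Tallying each carbon:
C1: 1C, 3O → 0 + 3 = +3
C2: 2C, 1H, 1Cl → 0 − 1 + 1 = 0
C3: 3C, 1H → 0 − 1 = -1
C4: 2C, 1H, 1O → 0 − 1 + 1 = 0
The lowest value is -1.

-1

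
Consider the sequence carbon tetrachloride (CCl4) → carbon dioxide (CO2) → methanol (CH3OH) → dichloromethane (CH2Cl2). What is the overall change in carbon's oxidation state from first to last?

Carbon oxidation states along the series — carbon tetrachloride: +4, carbon dioxide: +4, methanol: -2, dichloromethane: 0.
Net change = 0 − (+4) = -4.

-4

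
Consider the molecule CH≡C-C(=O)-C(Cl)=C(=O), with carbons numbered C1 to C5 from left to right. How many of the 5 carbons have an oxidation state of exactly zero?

Bonds to more-electronegative neighbours contribute +1 each, bonds to H or metals contribute −1 each, and C–C bonds contribute 0. Tallying each carbon:
C1: 3C, 1H → 0 − 1 = -1
C2: 4C → 0 = 0
C3: 2C, 2O → 0 + 2 = +2
C4: 3C, 1Cl → 0 + 1 = +1
C5: 2C, 2O → 0 + 2 = +2
1 carbon (C2) meets the condition.

1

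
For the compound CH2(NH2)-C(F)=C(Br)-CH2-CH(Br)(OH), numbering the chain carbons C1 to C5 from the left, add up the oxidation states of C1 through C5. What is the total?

0

Count +1 for every bond to an atom more electronegative than carbon and −1 for every bond to one less electronegative; C–C bonds are 0. Tallying each carbon:
C1: 1C, 2H, 1N → 0 − 2 + 1 = -1
C2: 3C, 1F → 0 + 1 = +1
C3: 3C, 1Br → 0 + 1 = +1
C4: 2C, 2H → 0 − 2 = -2
C5: 1C, 1H, 1O, 1Br → 0 − 1 + 1 + 1 = +1
Sum = -1 + 1 + 1 − 2 + 1 = 0.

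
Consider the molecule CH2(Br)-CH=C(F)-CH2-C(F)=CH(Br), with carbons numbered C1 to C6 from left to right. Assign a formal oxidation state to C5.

+1

C5 has one bond to C (0), a double bond to C (2×0 = 0), one bond to F (+1).
Oxidation state = 0 + 0 + 1 = +1.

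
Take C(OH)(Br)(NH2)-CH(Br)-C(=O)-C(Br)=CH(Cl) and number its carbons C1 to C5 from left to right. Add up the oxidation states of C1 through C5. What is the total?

+6

Assign +1 per bond to O/N/halogen, −1 per bond to H or an electropositive element, and 0 per bond to carbon. Tallying each carbon:
C1: 1C, 1O, 1N, 1Br → 0 + 1 + 1 + 1 = +3
C2: 2C, 1H, 1Br → 0 − 1 + 1 = 0
C3: 2C, 2O → 0 + 2 = +2
C4: 3C, 1Br → 0 + 1 = +1
C5: 2C, 1H, 1Cl → 0 − 1 + 1 = 0
Sum = +3 + 0 + 2 + 1 + 0 = +6.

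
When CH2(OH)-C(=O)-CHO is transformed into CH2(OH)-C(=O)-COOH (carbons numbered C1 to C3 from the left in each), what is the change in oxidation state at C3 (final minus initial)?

+2

Before: C3 has 1 bond to C, 1 bond to H, 2 bonds to O → oxidation state +1.
After: C3 has 1 bond to C, 3 bonds to O → oxidation state +3.
Δ = +3 − (+1) = +2, so this is an oxidation at C3.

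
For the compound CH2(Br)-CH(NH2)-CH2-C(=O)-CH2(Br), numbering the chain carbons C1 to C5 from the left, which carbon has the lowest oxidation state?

Bonds to more-electronegative neighbours contribute +1 each, bonds to H or metals contribute −1 each, and C–C bonds contribute 0. Tallying each carbon:
C1: 1C, 2H, 1Br → 0 − 2 + 1 = -1
C2: 2C, 1H, 1N → 0 − 1 + 1 = 0
C3: 2C, 2H → 0 − 2 = -2
C4: 2C, 2O → 0 + 2 = +2
C5: 1C, 2H, 1Br → 0 − 2 + 1 = -1
The most reduced carbon is C3 at -2.

C3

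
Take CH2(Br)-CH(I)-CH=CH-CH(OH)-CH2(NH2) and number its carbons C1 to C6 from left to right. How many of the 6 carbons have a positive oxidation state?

Assign +1 per bond to O/N/halogen, −1 per bond to H or an electropositive element, and 0 per bond to carbon. Tallying each carbon:
C1: 1C, 2H, 1Br → 0 − 2 + 1 = -1
C2: 2C, 1H, 1I → 0 − 1 + 1 = 0
C3: 3C, 1H → 0 − 1 = -1
C4: 3C, 1H → 0 − 1 = -1
C5: 2C, 1H, 1O → 0 − 1 + 1 = 0
C6: 1C, 2H, 1N → 0 − 2 + 1 = -1
0 carbons meet the condition.

0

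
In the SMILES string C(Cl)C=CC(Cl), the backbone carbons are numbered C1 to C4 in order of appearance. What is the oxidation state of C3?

C3 has a double bond to C (2×0 = 0), one bond to C (0), one bond to H (-1).
Oxidation state = 0 + 0 − 1 = -1.

-1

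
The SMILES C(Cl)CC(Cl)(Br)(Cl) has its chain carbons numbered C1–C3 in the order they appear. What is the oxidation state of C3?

+3

Each bond to a more electronegative atom (O, N, halogen) counts +1, each bond to a less electronegative atom (H, metal, B, Si) counts −1, and each C–C bond counts 0.
C3 has one bond to C (0), one bond to Cl (+1), one bond to Br (+1), one bond to Cl (+1).
Oxidation state = 0 + 1 + 1 + 1 = +3.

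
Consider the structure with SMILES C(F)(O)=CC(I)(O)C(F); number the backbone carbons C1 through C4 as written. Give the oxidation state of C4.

-1

C4 has one bond to C (0), one bond to H (-1), one bond to F (+1), one bond to H (-1).
Oxidation state = 0 − 1 + 1 − 1 = -1.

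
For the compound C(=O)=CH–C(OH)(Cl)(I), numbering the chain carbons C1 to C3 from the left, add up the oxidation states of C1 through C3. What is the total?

+4

Each bond to a more electronegative atom (O, N, halogen) counts +1, each bond to a less electronegative atom (H, metal, B, Si) counts −1, and each C–C bond counts 0. Tallying each carbon:
C1: 2C, 2O → 0 + 2 = +2
C2: 3C, 1H → 0 − 1 = -1
C3: 1C, 1O, 1Cl, 1I → 0 + 1 + 1 + 1 = +3
Sum = +2 − 1 + 3 = +4.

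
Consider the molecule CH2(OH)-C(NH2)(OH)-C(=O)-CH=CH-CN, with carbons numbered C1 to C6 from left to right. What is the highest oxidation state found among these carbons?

+3

Tallying each carbon's bonds:
C1: 1C, 2H, 1O → 0 − 2 + 1 = -1
C2: 2C, 1O, 1N → 0 + 1 + 1 = +2
C3: 2C, 2O → 0 + 2 = +2
C4: 3C, 1H → 0 − 1 = -1
C5: 3C, 1H → 0 − 1 = -1
C6: 1C, 3N → 0 + 3 = +3
The highest value is +3.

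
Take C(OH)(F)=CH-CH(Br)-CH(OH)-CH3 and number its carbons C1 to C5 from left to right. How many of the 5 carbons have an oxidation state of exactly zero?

Assign +1 per bond to O/N/halogen, −1 per bond to H or an electropositive element, and 0 per bond to carbon. Tallying each carbon:
C1: 2C, 1O, 1F → 0 + 1 + 1 = +2
C2: 3C, 1H → 0 − 1 = -1
C3: 2C, 1H, 1Br → 0 − 1 + 1 = 0
C4: 2C, 1H, 1O → 0 − 1 + 1 = 0
C5: 1C, 3H → 0 − 3 = -3
2 carbons (C3, C4) meet the condition.

2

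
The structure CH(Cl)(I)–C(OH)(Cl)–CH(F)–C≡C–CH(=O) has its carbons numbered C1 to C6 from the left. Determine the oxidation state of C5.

0

Each bond to a more electronegative atom (O, N, halogen) counts +1, each bond to a less electronegative atom (H, metal, B, Si) counts −1, and each C–C bond counts 0.
C5 has a triple bond to C (3×0 = 0), one bond to C (0).
Oxidation state = 0 + 0 = 0.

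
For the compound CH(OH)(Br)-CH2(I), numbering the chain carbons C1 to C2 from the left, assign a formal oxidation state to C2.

-1

C2 has one bond to C (0), one bond to H (-1), one bond to H (-1), one bond to I (+1).
Oxidation state = 0 − 1 − 1 + 1 = -1.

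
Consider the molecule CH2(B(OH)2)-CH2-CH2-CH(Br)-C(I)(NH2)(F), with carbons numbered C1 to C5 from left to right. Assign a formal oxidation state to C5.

+3

Each bond to a more electronegative atom (O, N, halogen) counts +1, each bond to a less electronegative atom (H, metal, B, Si) counts −1, and each C–C bond counts 0.
C5 has one bond to C (0), one bond to I (+1), one bond to N (+1), one bond to F (+1).
Oxidation state = 0 + 1 + 1 + 1 = +3.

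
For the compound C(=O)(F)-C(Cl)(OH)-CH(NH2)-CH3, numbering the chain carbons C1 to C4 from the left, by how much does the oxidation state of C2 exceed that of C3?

+2

C2: 2C, 1O, 1Cl → 0 + 1 + 1 = +2
C3: 2C, 1H, 1N → 0 − 1 + 1 = 0
Difference: +2 − (0) = +2.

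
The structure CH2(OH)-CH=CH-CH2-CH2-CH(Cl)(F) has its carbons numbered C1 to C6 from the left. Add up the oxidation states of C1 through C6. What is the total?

Tallying each carbon's bonds:
C1: 1C, 2H, 1O → 0 − 2 + 1 = -1
C2: 3C, 1H → 0 − 1 = -1
C3: 3C, 1H → 0 − 1 = -1
C4: 2C, 2H → 0 − 2 = -2
C5: 2C, 2H → 0 − 2 = -2
C6: 1C, 1H, 1F, 1Cl → 0 − 1 + 1 + 1 = +1
Sum = -1 − 1 − 1 − 2 − 2 + 1 = -6.

-6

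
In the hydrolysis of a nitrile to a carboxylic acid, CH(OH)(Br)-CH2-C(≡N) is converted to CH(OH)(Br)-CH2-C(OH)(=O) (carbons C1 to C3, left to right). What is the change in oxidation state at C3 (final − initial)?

0

Before: C3 has 1 bond to C, 3 bonds to N → oxidation state +3.
After: C3 has 1 bond to C, 3 bonds to O → oxidation state +3.
Δ = +3 − (+3) = 0, so no net redox change at C3.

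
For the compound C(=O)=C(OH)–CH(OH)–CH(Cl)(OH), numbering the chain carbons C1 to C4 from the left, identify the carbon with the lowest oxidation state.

Tallying each carbon's bonds:
C1: 2C, 2O → 0 + 2 = +2
C2: 3C, 1O → 0 + 1 = +1
C3: 2C, 1H, 1O → 0 − 1 + 1 = 0
C4: 1C, 1H, 1O, 1Cl → 0 − 1 + 1 + 1 = +1
The most reduced carbon is C3 at 0.

C3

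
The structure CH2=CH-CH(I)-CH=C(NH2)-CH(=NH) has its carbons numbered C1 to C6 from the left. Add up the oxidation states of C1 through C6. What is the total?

Tallying each carbon's bonds:
C1: 2C, 2H → 0 − 2 = -2
C2: 3C, 1H → 0 − 1 = -1
C3: 2C, 1H, 1I → 0 − 1 + 1 = 0
C4: 3C, 1H → 0 − 1 = -1
C5: 3C, 1N → 0 + 1 = +1
C6: 1C, 1H, 2N → 0 − 1 + 2 = +1
Sum = -2 − 1 + 0 − 1 + 1 + 1 = -2.

-2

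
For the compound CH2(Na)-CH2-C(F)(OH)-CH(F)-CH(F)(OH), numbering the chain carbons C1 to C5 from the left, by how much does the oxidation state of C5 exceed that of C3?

-1

C5: 1C, 1H, 1O, 1F → 0 − 1 + 1 + 1 = +1
C3: 2C, 1O, 1F → 0 + 1 + 1 = +2
Difference: +1 − (+2) = -1.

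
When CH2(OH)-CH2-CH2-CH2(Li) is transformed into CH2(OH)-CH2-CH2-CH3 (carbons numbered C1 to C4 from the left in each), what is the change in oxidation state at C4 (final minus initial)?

Before: C4 has 1 bond to C, 2 bonds to H, 1 bond to Li → oxidation state -3.
After: C4 has 1 bond to C, 3 bonds to H → oxidation state -3.
Δ = -3 − (-3) = 0, so no net redox change at C4.

0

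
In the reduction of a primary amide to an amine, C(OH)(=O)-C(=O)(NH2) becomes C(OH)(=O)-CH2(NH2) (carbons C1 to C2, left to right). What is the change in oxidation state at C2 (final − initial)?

-4

Before: C2 has 1 bond to C, 2 bonds to O, 1 bond to N → oxidation state +3.
After: C2 has 1 bond to C, 2 bonds to H, 1 bond to N → oxidation state -1.
Δ = -1 − (+3) = -4, so this is a reduction at C2.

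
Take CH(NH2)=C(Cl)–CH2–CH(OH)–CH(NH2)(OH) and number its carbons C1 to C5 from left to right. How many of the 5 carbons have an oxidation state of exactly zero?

Bonds to more-electronegative neighbours contribute +1 each, bonds to H or metals contribute −1 each, and C–C bonds contribute 0. Tallying each carbon:
C1: 2C, 1H, 1N → 0 − 1 + 1 = 0
C2: 3C, 1Cl → 0 + 1 = +1
C3: 2C, 2H → 0 − 2 = -2
C4: 2C, 1H, 1O → 0 − 1 + 1 = 0
C5: 1C, 1H, 1O, 1N → 0 − 1 + 1 + 1 = +1
2 carbons (C1, C4) meet the condition.

2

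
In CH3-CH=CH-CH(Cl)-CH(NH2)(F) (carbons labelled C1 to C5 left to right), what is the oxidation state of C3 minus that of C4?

-1

C3: 3C, 1H → 0 − 1 = -1
C4: 2C, 1H, 1Cl → 0 − 1 + 1 = 0
Difference: -1 − (0) = -1.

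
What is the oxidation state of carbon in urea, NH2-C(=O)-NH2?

+4

Count +1 for every bond to an atom more electronegative than carbon and −1 for every bond to one less electronegative; C–C bonds are 0.
The carbon has one bond to N (+1), a double bond to O (2×+1 = +2), one bond to N (+1).
Oxidation state = +1 + 2 + 1 = +4.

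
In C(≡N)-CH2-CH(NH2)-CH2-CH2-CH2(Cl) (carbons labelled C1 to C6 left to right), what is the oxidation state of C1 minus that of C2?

+5

C1: 1C, 3N → 0 + 3 = +3
C2: 2C, 2H → 0 − 2 = -2
Difference: +3 − (-2) = +5.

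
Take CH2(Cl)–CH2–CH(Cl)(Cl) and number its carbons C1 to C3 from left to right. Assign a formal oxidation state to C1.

-1

Each bond to a more electronegative atom (O, N, halogen) counts +1, each bond to a less electronegative atom (H, metal, B, Si) counts −1, and each C–C bond counts 0.
C1 has one bond to C (0), one bond to H (-1), one bond to Cl (+1), one bond to H (-1).
Oxidation state = 0 − 1 + 1 − 1 = -1.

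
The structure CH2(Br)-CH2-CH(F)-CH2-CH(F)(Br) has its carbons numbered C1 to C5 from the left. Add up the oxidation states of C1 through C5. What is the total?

Count +1 for every bond to an atom more electronegative than carbon and −1 for every bond to one less electronegative; C–C bonds are 0. Tallying each carbon:
C1: 1C, 2H, 1Br → 0 − 2 + 1 = -1
C2: 2C, 2H → 0 − 2 = -2
C3: 2C, 1H, 1F → 0 − 1 + 1 = 0
C4: 2C, 2H → 0 − 2 = -2
C5: 1C, 1H, 1F, 1Br → 0 − 1 + 1 + 1 = +1
Sum = -1 − 2 + 0 − 2 + 1 = -4.

-4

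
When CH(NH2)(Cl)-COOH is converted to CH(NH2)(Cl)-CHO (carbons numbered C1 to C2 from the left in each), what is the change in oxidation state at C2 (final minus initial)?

-2

Before: C2 has 1 bond to C, 3 bonds to O → oxidation state +3.
After: C2 has 1 bond to C, 1 bond to H, 2 bonds to O → oxidation state +1.
Δ = +1 − (+3) = -2, so this is a reduction at C2.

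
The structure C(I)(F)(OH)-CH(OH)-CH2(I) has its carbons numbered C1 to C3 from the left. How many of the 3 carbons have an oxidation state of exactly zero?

Tallying each carbon's bonds:
C1: 1C, 1O, 1F, 1I → 0 + 1 + 1 + 1 = +3
C2: 2C, 1H, 1O → 0 − 1 + 1 = 0
C3: 1C, 2H, 1I → 0 − 2 + 1 = -1
1 carbon (C2) meets the condition.

1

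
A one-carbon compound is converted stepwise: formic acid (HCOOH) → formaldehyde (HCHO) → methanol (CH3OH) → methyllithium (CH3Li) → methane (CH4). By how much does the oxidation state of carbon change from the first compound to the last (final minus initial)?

-6

Carbon oxidation states along the series — formic acid: +2, formaldehyde: 0, methanol: -2, methyllithium: -4, methane: -4.
Net change = -4 − (+2) = -6.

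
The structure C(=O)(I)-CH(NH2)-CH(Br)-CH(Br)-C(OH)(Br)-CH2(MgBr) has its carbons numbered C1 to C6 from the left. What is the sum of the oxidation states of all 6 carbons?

Tallying each carbon's bonds:
C1: 1C, 2O, 1I → 0 + 2 + 1 = +3
C2: 2C, 1H, 1N → 0 − 1 + 1 = 0
C3: 2C, 1H, 1Br → 0 − 1 + 1 = 0
C4: 2C, 1H, 1Br → 0 − 1 + 1 = 0
C5: 2C, 1O, 1Br → 0 + 1 + 1 = +2
C6: 1C, 2H, 1Mg → 0 − 2 − 1 = -3
Sum = +3 + 0 + 0 + 0 + 2 − 3 = +2.

+2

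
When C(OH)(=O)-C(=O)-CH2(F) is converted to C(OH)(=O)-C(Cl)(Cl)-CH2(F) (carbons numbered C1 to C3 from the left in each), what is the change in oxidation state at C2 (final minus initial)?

0

Before: C2 has 2 bonds to C, 2 bonds to O → oxidation state +2.
After: C2 has 2 bonds to C, 2 bonds to Cl → oxidation state +2.
Δ = +2 − (+2) = 0, so no net redox change at C2.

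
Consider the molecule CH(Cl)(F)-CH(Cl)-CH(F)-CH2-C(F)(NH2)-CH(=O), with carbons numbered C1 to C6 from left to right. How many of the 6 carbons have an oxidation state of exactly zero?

2

Count +1 for every bond to an atom more electronegative than carbon and −1 for every bond to one less electronegative; C–C bonds are 0. Tallying each carbon:
C1: 1C, 1H, 1F, 1Cl → 0 − 1 + 1 + 1 = +1
C2: 2C, 1H, 1Cl → 0 − 1 + 1 = 0
C3: 2C, 1H, 1F → 0 − 1 + 1 = 0
C4: 2C, 2H → 0 − 2 = -2
C5: 2C, 1N, 1F → 0 + 1 + 1 = +2
C6: 1C, 1H, 2O → 0 − 1 + 2 = +1
2 carbons (C2, C3) meet the condition.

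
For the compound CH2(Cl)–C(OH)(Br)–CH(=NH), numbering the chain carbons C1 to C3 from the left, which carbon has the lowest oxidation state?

C1

Tallying each carbon's bonds:
C1: 1C, 2H, 1Cl → 0 − 2 + 1 = -1
C2: 2C, 1O, 1Br → 0 + 1 + 1 = +2
C3: 1C, 1H, 2N → 0 − 1 + 2 = +1
The most reduced carbon is C1 at -1.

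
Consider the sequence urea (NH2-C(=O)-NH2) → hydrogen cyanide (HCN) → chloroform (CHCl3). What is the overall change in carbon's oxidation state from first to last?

-2

Carbon oxidation states along the series — urea: +4, hydrogen cyanide: +2, chloroform: +2.
Net change = +2 − (+4) = -2.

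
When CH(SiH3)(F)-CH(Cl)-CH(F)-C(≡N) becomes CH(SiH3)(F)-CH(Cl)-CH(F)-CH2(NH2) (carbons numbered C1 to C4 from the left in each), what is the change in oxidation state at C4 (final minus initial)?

Before: C4 has 1 bond to C, 3 bonds to N → oxidation state +3.
After: C4 has 1 bond to C, 2 bonds to H, 1 bond to N → oxidation state -1.
Δ = -1 − (+3) = -4, so this is a reduction at C4.

-4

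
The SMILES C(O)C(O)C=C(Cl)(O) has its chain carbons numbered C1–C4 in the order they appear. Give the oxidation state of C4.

Assign +1 per bond to O/N/halogen, −1 per bond to H or an electropositive element, and 0 per bond to carbon.
C4 has a double bond to C (2×0 = 0), one bond to Cl (+1), one bond to O (+1).
Oxidation state = 0 + 1 + 1 = +2.

+2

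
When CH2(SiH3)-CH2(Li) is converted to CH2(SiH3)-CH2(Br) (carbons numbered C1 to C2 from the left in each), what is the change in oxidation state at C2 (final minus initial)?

+2

Before: C2 has 1 bond to C, 2 bonds to H, 1 bond to Li → oxidation state -3.
After: C2 has 1 bond to C, 2 bonds to H, 1 bond to Br → oxidation state -1.
Δ = -1 − (-3) = +2, so this is an oxidation at C2.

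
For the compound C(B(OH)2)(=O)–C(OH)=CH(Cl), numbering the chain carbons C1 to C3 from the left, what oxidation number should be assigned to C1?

Count +1 for every bond to an atom more electronegative than carbon and −1 for every bond to one less electronegative; C–C bonds are 0.
C1 has one bond to C (0), one bond to B (-1), a double bond to O (2×+1 = +2).
Oxidation state = 0 − 1 + 2 = +1.

+1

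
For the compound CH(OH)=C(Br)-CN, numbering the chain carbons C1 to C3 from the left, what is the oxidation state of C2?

Count +1 for every bond to an atom more electronegative than carbon and −1 for every bond to one less electronegative; C–C bonds are 0.
C2 has a double bond to C (2×0 = 0), one bond to C (0), one bond to Br (+1).
Oxidation state = 0 + 0 + 1 = +1.

+1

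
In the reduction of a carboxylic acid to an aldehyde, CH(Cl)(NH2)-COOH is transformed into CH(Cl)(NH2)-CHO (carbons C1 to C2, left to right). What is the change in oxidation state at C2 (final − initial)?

-2

Before: C2 has 1 bond to C, 3 bonds to O → oxidation state +3.
After: C2 has 1 bond to C, 1 bond to H, 2 bonds to O → oxidation state +1.
Δ = +1 − (+3) = -2, so this is a reduction at C2.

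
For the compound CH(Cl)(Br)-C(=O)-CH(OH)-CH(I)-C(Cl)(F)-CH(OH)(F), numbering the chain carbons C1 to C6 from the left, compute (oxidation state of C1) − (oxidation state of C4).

C1: 1C, 1H, 1Cl, 1Br → 0 − 1 + 1 + 1 = +1
C4: 2C, 1H, 1I → 0 − 1 + 1 = 0
Difference: +1 − (0) = +1.

+1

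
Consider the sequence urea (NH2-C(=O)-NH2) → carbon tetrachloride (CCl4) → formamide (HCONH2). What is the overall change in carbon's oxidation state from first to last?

Carbon oxidation states along the series — urea: +4, carbon tetrachloride: +4, formamide: +2.
Net change = +2 − (+4) = -2.

-2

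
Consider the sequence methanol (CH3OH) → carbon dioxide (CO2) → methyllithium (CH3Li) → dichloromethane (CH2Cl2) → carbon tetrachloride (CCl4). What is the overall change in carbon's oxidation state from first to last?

+6

Carbon oxidation states along the series — methanol: -2, carbon dioxide: +4, methyllithium: -4, dichloromethane: 0, carbon tetrachloride: +4.
Net change = +4 − (-2) = +6.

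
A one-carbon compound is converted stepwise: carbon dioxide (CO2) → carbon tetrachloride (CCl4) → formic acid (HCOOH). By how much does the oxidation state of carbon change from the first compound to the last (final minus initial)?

-2

Carbon oxidation states along the series — carbon dioxide: +4, carbon tetrachloride: +4, formic acid: +2.
Net change = +2 − (+4) = -2.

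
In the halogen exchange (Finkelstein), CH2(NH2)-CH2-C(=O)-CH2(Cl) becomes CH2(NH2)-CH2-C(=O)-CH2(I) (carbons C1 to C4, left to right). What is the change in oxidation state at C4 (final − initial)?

0

Before: C4 has 1 bond to C, 2 bonds to H, 1 bond to Cl → oxidation state -1.
After: C4 has 1 bond to C, 2 bonds to H, 1 bond to I → oxidation state -1.
Δ = -1 − (-1) = 0, so no net redox change at C4.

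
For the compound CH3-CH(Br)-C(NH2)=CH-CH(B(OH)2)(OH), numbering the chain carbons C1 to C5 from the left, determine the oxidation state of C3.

+1

Bonds to more-electronegative neighbours contribute +1 each, bonds to H or metals contribute −1 each, and C–C bonds contribute 0.
C3 has one bond to C (0), a double bond to C (2×0 = 0), one bond to N (+1).
Oxidation state = 0 + 0 + 1 = +1.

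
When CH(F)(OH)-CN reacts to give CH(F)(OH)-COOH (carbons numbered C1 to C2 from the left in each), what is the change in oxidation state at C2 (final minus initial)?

Before: C2 has 1 bond to C, 3 bonds to N → oxidation state +3.
After: C2 has 1 bond to C, 3 bonds to O → oxidation state +3.
Δ = +3 − (+3) = 0, so no net redox change at C2.

0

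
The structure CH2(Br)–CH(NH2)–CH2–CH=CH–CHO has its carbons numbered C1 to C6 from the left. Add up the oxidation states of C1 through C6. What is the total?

-4

Tallying each carbon's bonds:
C1: 1C, 2H, 1Br → 0 − 2 + 1 = -1
C2: 2C, 1H, 1N → 0 − 1 + 1 = 0
C3: 2C, 2H → 0 − 2 = -2
C4: 3C, 1H → 0 − 1 = -1
C5: 3C, 1H → 0 − 1 = -1
C6: 1C, 1H, 2O → 0 − 1 + 2 = +1
Sum = -1 + 0 − 2 − 1 − 1 + 1 = -4.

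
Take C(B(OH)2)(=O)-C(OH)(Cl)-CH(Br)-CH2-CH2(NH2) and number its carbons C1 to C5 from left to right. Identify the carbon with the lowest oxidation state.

Tallying each carbon's bonds:
C1: 1C, 2O, 1B → 0 + 2 − 1 = +1
C2: 2C, 1O, 1Cl → 0 + 1 + 1 = +2
C3: 2C, 1H, 1Br → 0 − 1 + 1 = 0
C4: 2C, 2H → 0 − 2 = -2
C5: 1C, 2H, 1N → 0 − 2 + 1 = -1
The most reduced carbon is C4 at -2.

C4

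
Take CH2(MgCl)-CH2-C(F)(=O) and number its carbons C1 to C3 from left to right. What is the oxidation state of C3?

Assign +1 per bond to O/N/halogen, −1 per bond to H or an electropositive element, and 0 per bond to carbon.
C3 has one bond to C (0), one bond to F (+1), a double bond to O (2×+1 = +2).
Oxidation state = 0 + 1 + 2 = +3.

+3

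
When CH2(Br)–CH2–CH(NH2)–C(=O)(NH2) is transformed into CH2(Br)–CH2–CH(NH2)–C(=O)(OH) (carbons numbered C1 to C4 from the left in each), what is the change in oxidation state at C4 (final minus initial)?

0

Before: C4 has 1 bond to C, 2 bonds to O, 1 bond to N → oxidation state +3.
After: C4 has 1 bond to C, 3 bonds to O → oxidation state +3.
Δ = +3 − (+3) = 0, so no net redox change at C4.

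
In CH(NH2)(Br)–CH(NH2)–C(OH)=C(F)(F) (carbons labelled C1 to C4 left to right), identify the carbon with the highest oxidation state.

Tallying each carbon's bonds:
C1: 1C, 1H, 1N, 1Br → 0 − 1 + 1 + 1 = +1
C2: 2C, 1H, 1N → 0 − 1 + 1 = 0
C3: 3C, 1O → 0 + 1 = +1
C4: 2C, 2F → 0 + 2 = +2
The most oxidised carbon is C4 at +2.

C4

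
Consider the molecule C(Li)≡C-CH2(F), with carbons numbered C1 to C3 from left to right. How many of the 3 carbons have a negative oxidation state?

2

Bonds to more-electronegative neighbours contribute +1 each, bonds to H or metals contribute −1 each, and C–C bonds contribute 0. Tallying each carbon:
C1: 3C, 1Li → 0 − 1 = -1
C2: 4C → 0 = 0
C3: 1C, 2H, 1F → 0 − 2 + 1 = -1
2 carbons (C1, C3) meet the condition.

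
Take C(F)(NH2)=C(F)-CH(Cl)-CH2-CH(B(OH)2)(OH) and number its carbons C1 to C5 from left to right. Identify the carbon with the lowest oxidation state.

Assign +1 per bond to O/N/halogen, −1 per bond to H or an electropositive element, and 0 per bond to carbon. Tallying each carbon:
C1: 2C, 1N, 1F → 0 + 1 + 1 = +2
C2: 3C, 1F → 0 + 1 = +1
C3: 2C, 1H, 1Cl → 0 − 1 + 1 = 0
C4: 2C, 2H → 0 − 2 = -2
C5: 1C, 1H, 1O, 1B → 0 − 1 + 1 − 1 = -1
The most reduced carbon is C4 at -2.

C4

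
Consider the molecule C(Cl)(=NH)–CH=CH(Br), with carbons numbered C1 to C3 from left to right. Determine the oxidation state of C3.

C3 has a double bond to C (2×0 = 0), one bond to Br (+1), one bond to H (-1).
Oxidation state = 0 + 1 − 1 = 0.

0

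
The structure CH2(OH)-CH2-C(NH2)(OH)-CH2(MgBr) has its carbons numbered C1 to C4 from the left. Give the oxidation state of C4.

-3

Bonds to more-electronegative neighbours contribute +1 each, bonds to H or metals contribute −1 each, and C–C bonds contribute 0.
C4 has one bond to C (0), one bond to H (-1), one bond to H (-1), one bond to Mg (-1).
Oxidation state = 0 − 1 − 1 − 1 = -3.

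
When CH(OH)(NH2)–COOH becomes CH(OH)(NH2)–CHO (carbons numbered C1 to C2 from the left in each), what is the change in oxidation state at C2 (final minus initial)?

-2

Before: C2 has 1 bond to C, 3 bonds to O → oxidation state +3.
After: C2 has 1 bond to C, 1 bond to H, 2 bonds to O → oxidation state +1.
Δ = +1 − (+3) = -2, so this is a reduction at C2.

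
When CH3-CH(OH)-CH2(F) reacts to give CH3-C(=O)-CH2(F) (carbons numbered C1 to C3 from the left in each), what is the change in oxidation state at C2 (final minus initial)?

Before: C2 has 2 bonds to C, 1 bond to H, 1 bond to O → oxidation state 0.
After: C2 has 2 bonds to C, 2 bonds to O → oxidation state +2.
Δ = +2 − (0) = +2, so this is an oxidation at C2.

+2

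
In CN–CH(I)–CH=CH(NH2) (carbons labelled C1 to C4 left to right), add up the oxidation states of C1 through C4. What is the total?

+2

Tallying each carbon's bonds:
C1: 1C, 3N → 0 + 3 = +3
C2: 2C, 1H, 1I → 0 − 1 + 1 = 0
C3: 3C, 1H → 0 − 1 = -1
C4: 2C, 1H, 1N → 0 − 1 + 1 = 0
Sum = +3 + 0 − 1 + 0 = +2.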